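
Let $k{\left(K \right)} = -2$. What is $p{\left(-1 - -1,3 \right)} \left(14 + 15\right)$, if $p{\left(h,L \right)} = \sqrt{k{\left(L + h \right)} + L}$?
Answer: $29$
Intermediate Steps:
$p{\left(h,L \right)} = \sqrt{-2 + L}$
$p{\left(-1 - -1,3 \right)} \left(14 + 15\right) = \sqrt{-2 + 3} \left(14 + 15\right) = \sqrt{1} \cdot 29 = 1 \cdot 29 = 29$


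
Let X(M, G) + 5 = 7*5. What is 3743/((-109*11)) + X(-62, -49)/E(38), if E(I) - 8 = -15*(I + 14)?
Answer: -1462783/462814 ≈ -3.1606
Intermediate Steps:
X(M, G) = 30 (X(M, G) = -5 + 7*5 = -5 + 35 = 30)
E(I) = -202 - 15*I (E(I) = 8 - 15*(I + 14) = 8 - 15*(14 + I) = 8 + (-210 - 15*I) = -202 - 15*I)
3743/((-109*11)) + X(-62, -49)/E(38) = 3743/((-109*11)) + 30/(-202 - 15*38) = 3743/(-1199) + 30/(-202 - 570) = 3743*(-1/1199) + 30/(-772) = -3743/1199 + 30*(-1/772) = -3743/1199 - 15/386 = -1462783/462814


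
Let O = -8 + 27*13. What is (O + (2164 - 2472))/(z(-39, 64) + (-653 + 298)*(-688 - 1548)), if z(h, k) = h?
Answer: 35/793741 ≈ 4.4095e-5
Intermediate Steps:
O = 343 (O = -8 + 351 = 343)
(O + (2164 - 2472))/(z(-39, 64) + (-653 + 298)*(-688 - 1548)) = (343 + (2164 - 2472))/(-39 + (-653 + 298)*(-688 - 1548)) = (343 - 308)/(-39 - 355*(-2236)) = 35/(-39 + 793780) = 35/793741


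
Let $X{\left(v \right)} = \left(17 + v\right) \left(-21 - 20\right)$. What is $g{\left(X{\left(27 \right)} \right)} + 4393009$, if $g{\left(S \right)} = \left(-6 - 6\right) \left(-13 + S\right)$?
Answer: $4414813$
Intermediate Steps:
$X{\left(v \right)} = -697 - 41 v$ ($X{\left(v \right)} = \left(17 + v\right) \left(-41\right) = -697 - 41 v$)
$g{\left(S \right)} = 156 - 12 S$ ($g{\left(S \right)} = - 12 \left(-13 + S\right) = 156 - 12 S$)
$g{\left(X{\left(27 \right)} \right)} + 4393009 = \left(156 - 12 \left(-697 - 1107\right)\right) + 4393009 = \left(156 - -21648\right) + 4393009 = \left(156 + 21648\right) + 4393009 = 21804 + 4393009 = 4414813$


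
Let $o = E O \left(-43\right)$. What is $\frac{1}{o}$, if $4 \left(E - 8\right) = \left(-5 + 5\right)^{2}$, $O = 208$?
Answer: $- \frac{1}{71552} \approx -1.3976 \cdot 10^{-5}$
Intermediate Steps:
$E = 8$ ($E = 8 + \frac{\left(-5 + 5\right)^{2}}{4} = 8 + \frac{0^{2}}{4} = 8 + \frac{1}{4} \cdot 0 = 8 + 0 = 8$)
$o = -71552$ ($o = 8 \cdot 208 \left(-43\right) = 1664 \left(-43\right) = -71552$)
$\frac{1}{o} = \frac{1}{-71552} = - \frac{1}{71552}$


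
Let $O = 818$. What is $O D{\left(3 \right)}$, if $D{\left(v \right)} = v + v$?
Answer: $4908$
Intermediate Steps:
$D{\left(v \right)} = 2 v$
$O D{\left(3 \right)} = 818 \cdot 2 \cdot 3 = 818 \cdot 6 = 4908$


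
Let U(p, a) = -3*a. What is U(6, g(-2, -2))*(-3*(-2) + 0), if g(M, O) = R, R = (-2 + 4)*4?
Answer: -144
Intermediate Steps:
R = 8 (R = 2*4 = 8)
g(M, O) = 8
U(6, g(-2, -2))*(-3*(-2) + 0) = (-3*8)*(-3*(-2) + 0) = -24*(6 + 0) = -24*6 = -144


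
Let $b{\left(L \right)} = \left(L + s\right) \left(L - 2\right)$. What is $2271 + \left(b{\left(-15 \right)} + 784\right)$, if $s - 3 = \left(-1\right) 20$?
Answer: $3599$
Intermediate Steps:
$s = -17$ ($s = 3 - 20 = -17$)
$b{\left(L \right)} = \left(-17 + L\right) \left(-2 + L\right)$ ($b{\left(L \right)} = \left(L - 17\right) \left(L - 2\right) = \left(-17 + L\right) \left(-2 + L\right)$)
$2271 + \left(b{\left(-15 \right)} + 784\right) = 2271 + \left(\left(34 + \left(-15\right)^{2} - -285\right) + 784\right) = 2271 + \left(\left(34 + 225 + 285\right) + 784\right) = 2271 + \left(544 + 784\right) = 2271 + 1328 = 3599$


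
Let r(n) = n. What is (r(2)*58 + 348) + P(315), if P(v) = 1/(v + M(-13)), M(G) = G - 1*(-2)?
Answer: 141057/304 ≈ 464.00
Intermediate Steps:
M(G) = 2 + G (M(G) = G + 2 = 2 + G)
P(v) = 1/(-11 + v) (P(v) = 1/(v + (2 - 13)) = 1/(v - 11) = 1/(-11 + v))
(r(2)*58 + 348) + P(315) = (2*58 + 348) + 1/(-11 + 315) = (116 + 348) + 1/304 = 464 + 1/304 = 141057/304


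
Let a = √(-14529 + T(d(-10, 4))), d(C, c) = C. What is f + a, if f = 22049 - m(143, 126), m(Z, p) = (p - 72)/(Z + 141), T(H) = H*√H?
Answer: 3130931/142 + √(-14529 - 10*I*√10) ≈ 22049.0 - 120.54*I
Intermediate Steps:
T(H) = H^(3/2)
m(Z, p) = (-72 + p)/(141 + Z)
f = 3130931/142 (f = 22049 - (-72 + 126)/(141 + 143) = 22049 - 54/284 = 22049 - 1*27/142 = 22049 - 27/142 = 3130931/142 ≈ 22049.)
a = √(-14529 - 10*I*√10) (a = √(-14529 + (-10)^(3/2)) = √(-14529 - 10*I*√10) ≈ 0.1312 - 120.54*I)
f + a = 3130931/142 + √(-14529 - 10*I*√10)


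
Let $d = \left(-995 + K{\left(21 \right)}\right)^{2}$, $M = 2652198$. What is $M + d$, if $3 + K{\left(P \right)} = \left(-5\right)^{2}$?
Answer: $3598927$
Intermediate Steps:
$K{\left(P \right)} = 22$ ($K{\left(P \right)} = -3 + \left(-5\right)^{2} = -3 + 25 = 22$)
$d = 946729$ ($d = \left(-995 + 22\right)^{2} = \left(-973\right)^{2} = 946729$)
$M + d = 2652198 + 946729 = 3598927$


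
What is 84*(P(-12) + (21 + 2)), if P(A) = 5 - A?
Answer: 3360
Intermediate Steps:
84*(P(-12) + (21 + 2)) = 84*((5 - 1*(-12)) + (21 + 2)) = 84*((5 + 12) + 23) = 84*(17 + 23) = 84*40 = 3360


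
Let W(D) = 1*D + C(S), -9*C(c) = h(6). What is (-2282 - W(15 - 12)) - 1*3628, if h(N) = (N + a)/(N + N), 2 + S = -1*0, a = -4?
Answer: -319301/54 ≈ -5913.0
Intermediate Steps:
S = -2 (S = -2 - 1*0 = -2 + 0 = -2)
h(N) = (-4 + N)/(2*N) (h(N) = (N - 4)/(N + N) = (-4 + N)/((2*N)) = (-4 + N)*(1/(2*N)) = (-4 + N)/(2*N))
C(c) = -1/54 (C(c) = -(-4 + 6)/(18*6) = -2/(18*6) = -⅑*⅙ = -1/54)
W(D) = -1/54 + D (W(D) = 1*D - 1/54 = D - 1/54 = -1/54 + D)
(-2282 - W(15 - 12)) - 1*3628 = (-2282 - (-1/54 + (15 - 12))) - 1*3628 = (-2282 - (-1/54 + 3)) - 3628 = (-2282 - 1*161/54) - 3628 = (-2282 - 161/54) - 3628 = -123389/54 - 3628 = -319301/54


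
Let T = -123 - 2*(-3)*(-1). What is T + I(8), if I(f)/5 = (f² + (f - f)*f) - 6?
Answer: 161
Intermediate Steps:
T = -129 (T = -123 - (-6)*(-1) = -123 - 1*6 = -123 - 6 = -129)
I(f) = -30 + 5*f² (I(f) = 5*((f² + (f - f)*f) - 6) = 5*((f² + 0*f) - 6) = 5*((f² + 0) - 6) = 5*(f² - 6) = 5*(-6 + f²) = -30 + 5*f²)
T + I(8) = -129 + (-30 + 5*8²) = -129 + (-30 + 5*64) = -129 + (-30 + 320) = -129 + 290 = 161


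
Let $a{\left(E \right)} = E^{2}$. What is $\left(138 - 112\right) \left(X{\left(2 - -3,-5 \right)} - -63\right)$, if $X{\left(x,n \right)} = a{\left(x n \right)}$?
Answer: $17888$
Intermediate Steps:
$X{\left(x,n \right)} = n^{2} x^{2}$ ($X{\left(x,n \right)} = \left(x n\right)^{2} = \left(n x\right)^{2} = n^{2} x^{2}$)
$\left(138 - 112\right) \left(X{\left(2 - -3,-5 \right)} - -63\right) = \left(138 - 112\right) \left(\left(-5\right)^{2} \left(2 - -3\right)^{2} - -63\right) = 26 \left(25 \left(2 + 3\right)^{2} + 63\right) = 26 \left(25 \cdot 5^{2} + 63\right) = 26 \left(25 \cdot 25 + 63\right) = 26 \left(625 + 63\right) = 26 \cdot 688 = 17888$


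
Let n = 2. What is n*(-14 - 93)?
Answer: -214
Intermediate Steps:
n*(-14 - 93) = 2*(-14 - 93) = 2*(-107) = -214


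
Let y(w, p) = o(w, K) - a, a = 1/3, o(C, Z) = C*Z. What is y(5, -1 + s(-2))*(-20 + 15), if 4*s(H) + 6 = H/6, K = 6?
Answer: -445/3 ≈ -148.33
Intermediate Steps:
a = ⅓ ≈ 0.33333
s(H) = -3/2 + H/24 (s(H) = -3/2 + (H/6)/4 = -3/2 + H/24)
y(w, p) = -⅓ + 6*w (y(w, p) = w*6 - 1*⅓ = 6*w - ⅓ = -⅓ + 6*w)
y(5, -1 + s(-2))*(-20 + 15) = (-⅓ + 6*5)*(-20 + 15) = (-⅓ + 30)*(-5) = (89/3)*(-5) = -445/3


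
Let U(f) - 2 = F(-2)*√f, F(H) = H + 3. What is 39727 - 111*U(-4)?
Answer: 39505 - 222*I ≈ 39505.0 - 222.0*I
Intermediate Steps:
F(H) = 3 + H
U(f) = 2 + √f (U(f) = 2 + (3 - 2)*√f = 2 + 1*√f = 2 + √f)
39727 - 111*U(-4) = 39727 - 111*(2 + √(-4)) = 39727 - 111*(2 + 2*I) = 39727 - (222 + 222*I) = 39727 + (-222 - 222*I) = 39505 - 222*I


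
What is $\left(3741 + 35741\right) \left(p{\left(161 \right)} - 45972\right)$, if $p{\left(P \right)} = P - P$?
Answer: $-1815066504$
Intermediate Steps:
$p{\left(P \right)} = 0$
$\left(3741 + 35741\right) \left(p{\left(161 \right)} - 45972\right) = \left(3741 + 35741\right) \left(0 - 45972\right) = 39482 \left(-45972\right) = -1815066504$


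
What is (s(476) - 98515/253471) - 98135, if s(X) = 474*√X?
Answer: -24874475100/253471 + 948*√119 ≈ -87794.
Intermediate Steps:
(s(476) - 98515/253471) - 98135 = (474*√476 - 98515/253471) - 98135 = (474*(2*√119) - 98515*1/253471) - 98135 = (948*√119 - 98515/253471) - 98135 = (-98515/253471 + 948*√119) - 98135 = -24874475100/253471 + 948*√119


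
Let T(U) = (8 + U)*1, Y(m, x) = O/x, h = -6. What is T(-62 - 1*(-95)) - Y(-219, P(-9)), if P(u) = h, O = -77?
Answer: 169/6 ≈ 28.167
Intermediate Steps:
P(u) = -6
Y(m, x) = -77/x
T(U) = 8 + U
T(-62 - 1*(-95)) - Y(-219, P(-9)) = (8 + (-62 - 1*(-95))) - (-77)/(-6) = (8 + (-62 + 95)) - (-77)*(-1)/6 = (8 + 33) - 1*77/6 = 41 - 77/6 = 169/6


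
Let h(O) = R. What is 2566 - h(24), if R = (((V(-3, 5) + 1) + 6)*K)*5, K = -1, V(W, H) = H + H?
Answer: 2651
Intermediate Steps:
V(W, H) = 2*H
R = -85 (R = (((2*5 + 1) + 6)*(-1))*5 = (((10 + 1) + 6)*(-1))*5 = ((11 + 6)*(-1))*5 = (17*(-1))*5 = -17*5 = -85)
h(O) = -85
2566 - h(24) = 2566 - 1*(-85) = 2566 + 85 = 2651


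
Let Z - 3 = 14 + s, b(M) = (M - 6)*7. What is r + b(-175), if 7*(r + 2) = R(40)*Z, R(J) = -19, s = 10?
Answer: -9396/7 ≈ -1342.3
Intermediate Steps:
b(M) = -42 + 7*M (b(M) = (-6 + M)*7 = -42 + 7*M)
Z = 27 (Z = 3 + (14 + 10) = 3 + 24 = 27)
r = -527/7 (r = -2 + (-19*27)/7 = -2 + (⅐)*(-513) = -2 - 513/7 = -527/7 ≈ -75.286)
r + b(-175) = -527/7 + (-42 + 7*(-175)) = -527/7 + (-42 - 1225) = -527/7 - 1267 = -9396/7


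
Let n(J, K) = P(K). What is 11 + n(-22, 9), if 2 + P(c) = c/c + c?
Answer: 19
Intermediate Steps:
P(c) = -1 + c (P(c) = -2 + (c/c + c) = -2 + (1 + c) = -1 + c)
n(J, K) = -1 + K
11 + n(-22, 9) = 11 + (-1 + 9) = 11 + 8 = 19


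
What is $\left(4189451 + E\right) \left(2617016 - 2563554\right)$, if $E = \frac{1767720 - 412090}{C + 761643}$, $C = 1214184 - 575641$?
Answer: $\frac{156804366598676196}{700093} \approx 2.2398 \cdot 10^{11}$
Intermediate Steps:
$C = 638543$
$E = \frac{677815}{700093}$ ($E = \frac{1767720 - 412090}{638543 + 761643} = \frac{1355630}{1400186} = 1355630 \cdot \frac{1}{1400186} = \frac{677815}{700093} \approx 0.96818$)
$\left(4189451 + E\right) \left(2617016 - 2563554\right) = \left(4189451 + \frac{677815}{700093}\right) \left(2617016 - 2563554\right) = \frac{2933005996758}{700093} \cdot 53462 = \frac{156804366598676196}{700093}$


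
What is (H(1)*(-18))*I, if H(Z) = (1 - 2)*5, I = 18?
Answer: 1620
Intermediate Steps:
H(Z) = -5 (H(Z) = -1*5 = -5)
(H(1)*(-18))*I = -5*(-18)*18 = 90*18 = 1620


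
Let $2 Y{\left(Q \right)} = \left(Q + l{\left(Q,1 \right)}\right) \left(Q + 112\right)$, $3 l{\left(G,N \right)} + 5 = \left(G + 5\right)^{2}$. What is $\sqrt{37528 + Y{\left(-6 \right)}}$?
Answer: $\frac{\sqrt{334254}}{3} \approx 192.72$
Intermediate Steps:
$l{\left(G,N \right)} = - \frac{5}{3} + \frac{\left(5 + G\right)^{2}}{3}$ ($l{\left(G,N \right)} = - \frac{5}{3} + \frac{\left(G + 5\right)^{2}}{3} = - \frac{5}{3} + \frac{\left(5 + G\right)^{2}}{3}$)
$Y{\left(Q \right)} = \frac{\left(112 + Q\right) \left(- \frac{5}{3} + Q + \frac{\left(5 + Q\right)^{2}}{3}\right)}{2}$ ($Y{\left(Q \right)} = \frac{\left(Q + \left(- \frac{5}{3} + \frac{\left(5 + Q\right)^{2}}{3}\right)\right) \left(Q + 112\right)}{2} = \frac{\left(- \frac{5}{3} + Q + \frac{\left(5 + Q\right)^{2}}{3}\right) \left(112 + Q\right)}{2} = \frac{\left(112 + Q\right) \left(- \frac{5}{3} + Q + \frac{\left(5 + Q\right)^{2}}{3}\right)}{2}$)
$\sqrt{37528 + Y{\left(-6 \right)}} = \sqrt{37528 + \left(\frac{1120}{3} + 246 \left(-6\right) + \frac{\left(-6\right)^{3}}{6} + \frac{125 \left(-6\right)^{2}}{6}\right)} = \sqrt{37528 + \left(\frac{1120}{3} - 1476 + \frac{1}{6} \left(-216\right) + \frac{125}{6} \cdot 36\right)} = \sqrt{37528 + \left(\frac{1120}{3} - 1476 - 36 + 750\right)} = \sqrt{37528 - \frac{1166}{3}} = \sqrt{\frac{111418}{3}} = \frac{\sqrt{334254}}{3}$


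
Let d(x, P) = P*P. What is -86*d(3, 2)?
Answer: -344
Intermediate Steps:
d(x, P) = P²
-86*d(3, 2) = -86*2² = -86*4 = -344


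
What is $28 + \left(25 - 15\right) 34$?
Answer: $368$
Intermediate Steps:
$28 + \left(25 - 15\right) 34 = 28 + 10 \cdot 34 = 28 + 340 = 368$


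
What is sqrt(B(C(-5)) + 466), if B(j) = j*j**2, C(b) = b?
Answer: sqrt(341) ≈ 18.466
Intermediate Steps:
B(j) = j**3
sqrt(B(C(-5)) + 466) = sqrt((-5)**3 + 466) = sqrt(-125 + 466) = sqrt(341)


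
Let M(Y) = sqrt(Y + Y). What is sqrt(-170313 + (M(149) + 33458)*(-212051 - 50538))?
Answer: sqrt(-8785873075 - 262589*sqrt(298)) ≈ 93757.0*I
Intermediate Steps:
M(Y) = sqrt(2)*sqrt(Y) (M(Y) = sqrt(2*Y) = sqrt(2)*sqrt(Y))
sqrt(-170313 + (M(149) + 33458)*(-212051 - 50538)) = sqrt(-170313 + (sqrt(2)*sqrt(149) + 33458)*(-212051 - 50538)) = sqrt(-170313 + (sqrt(298) + 33458)*(-262589)) = sqrt(-170313 + (33458 + sqrt(298))*(-262589)) = sqrt(-170313 + (-8785702762 - 262589*sqrt(298))) = sqrt(-8785873075 - 262589*sqrt(298))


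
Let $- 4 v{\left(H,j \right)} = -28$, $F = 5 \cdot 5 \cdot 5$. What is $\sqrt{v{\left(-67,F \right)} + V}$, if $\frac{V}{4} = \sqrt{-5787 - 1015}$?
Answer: $\sqrt{7 + 4 i \sqrt{6802}} \approx 12.98 + 12.708 i$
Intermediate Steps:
$F = 125$ ($F = 25 \cdot 5 = 125$)
$v{\left(H,j \right)} = 7$ ($v{\left(H,j \right)} = \left(- \frac{1}{4}\right) \left(-28\right) = 7$)
$V = 4 i \sqrt{6802}$ ($V = 4 \sqrt{-5787 - 1015} = 4 \sqrt{-6802} = 4 i \sqrt{6802} \approx 329.9 i$)
$\sqrt{v{\left(-67,F \right)} + V} = \sqrt{7 + 4 i \sqrt{6802}}$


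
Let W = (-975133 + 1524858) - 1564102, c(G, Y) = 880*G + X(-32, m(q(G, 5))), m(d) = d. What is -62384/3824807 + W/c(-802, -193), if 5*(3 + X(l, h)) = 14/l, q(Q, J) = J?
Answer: 43837347723296/30850372541847 ≈ 1.4210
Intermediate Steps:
X(l, h) = -3 + 14/(5*l) (X(l, h) = -3 + (14/l)/5 = -3 + 14/(5*l))
c(G, Y) = -247/80 + 880*G (c(G, Y) = 880*G + (-3 + (14/5)/(-32)) = 880*G + (-3 + (14/5)*(-1/32)) = 880*G + (-3 - 7/80) = 880*G - 247/80 = -247/80 + 880*G)
W = -1014377 (W = 549725 - 1564102 = -1014377)
-62384/3824807 + W/c(-802, -193) = -62384/3824807 - 1014377/(-247/80 + 880*(-802)) = -62384*1/3824807 - 1014377/(-247/80 - 705760) = -8912/546401 - 1014377/(-56461047/80) = -8912/546401 - 1014377*(-80/56461047) = -8912/546401 + 81150160/56461047 = 43837347723296/30850372541847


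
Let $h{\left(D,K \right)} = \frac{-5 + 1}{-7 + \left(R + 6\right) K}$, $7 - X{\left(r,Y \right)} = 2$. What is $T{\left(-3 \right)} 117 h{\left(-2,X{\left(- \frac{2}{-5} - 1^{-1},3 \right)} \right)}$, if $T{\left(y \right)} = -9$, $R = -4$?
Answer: $1404$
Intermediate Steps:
$X{\left(r,Y \right)} = 5$ ($X{\left(r,Y \right)} = 7 - 2 = 5$)
$h{\left(D,K \right)} = - \frac{4}{-7 + 2 K}$ ($h{\left(D,K \right)} = \frac{-5 + 1}{-7 + \left(-4 + 6\right) K} = - \frac{4}{-7 + 2 K}$)
$T{\left(-3 \right)} 117 h{\left(-2,X{\left(- \frac{2}{-5} - 1^{-1},3 \right)} \right)} = \left(-9\right) 117 \left(- \frac{4}{-7 + 2 \cdot 5}\right) = - 1053 \left(- \frac{4}{-7 + 10}\right) = - 1053 \left(- \frac{4}{3}\right) = - 1053 \left(\left(-4\right) \frac{1}{3}\right) = \left(-1053\right) \left(- \frac{4}{3}\right) = 1404$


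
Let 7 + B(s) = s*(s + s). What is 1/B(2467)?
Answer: 1/12172171 ≈ 8.2155e-8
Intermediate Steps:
B(s) = -7 + 2*s² (B(s) = -7 + s*(s + s) = -7 + s*(2*s) = -7 + 2*s²)
1/B(2467) = 1/(-7 + 2*2467²) = 1/(-7 + 2*6086089) = 1/(-7 + 12172178) = 1/12172171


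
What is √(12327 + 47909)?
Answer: 74*√11 ≈ 245.43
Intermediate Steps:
√(12327 + 47909) = √60236 = 74*√11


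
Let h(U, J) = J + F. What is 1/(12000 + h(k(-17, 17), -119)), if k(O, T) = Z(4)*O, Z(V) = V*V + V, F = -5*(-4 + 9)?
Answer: 1/11856 ≈ 8.4345e-5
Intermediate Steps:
F = -25 (F = -5*5 = -25)
Z(V) = V + V² (Z(V) = V² + V = V + V²)
k(O, T) = 20*O (k(O, T) = (4*(1 + 4))*O = (4*5)*O = 20*O)
h(U, J) = -25 + J (h(U, J) = J - 25 = -25 + J)
1/(12000 + h(k(-17, 17), -119)) = 1/(12000 + (-25 - 119)) = 1/(12000 - 144) = 1/11856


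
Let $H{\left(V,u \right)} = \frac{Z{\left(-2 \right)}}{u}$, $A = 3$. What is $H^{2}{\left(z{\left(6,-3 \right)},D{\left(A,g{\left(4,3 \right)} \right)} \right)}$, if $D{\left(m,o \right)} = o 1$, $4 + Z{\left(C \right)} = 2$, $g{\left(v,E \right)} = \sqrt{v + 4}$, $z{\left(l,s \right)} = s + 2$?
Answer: $\frac{1}{2} \approx 0.5$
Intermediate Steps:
$z{\left(l,s \right)} = 2 + s$
$g{\left(v,E \right)} = \sqrt{4 + v}$
$Z{\left(C \right)} = -2$ ($Z{\left(C \right)} = -4 + 2 = -2$)
$D{\left(m,o \right)} = o$
$H{\left(V,u \right)} = - \frac{2}{u}$
$H^{2}{\left(z{\left(6,-3 \right)},D{\left(A,g{\left(4,3 \right)} \right)} \right)} = \left(- \frac{2}{\sqrt{4 + 4}}\right)^{2} = \left(- \frac{2}{\sqrt{8}}\right)^{2} = \left(- \frac{2}{2 \sqrt{2}}\right)^{2} = \left(- 2 \frac{\sqrt{2}}{4}\right)^{2} = \left(- \frac{\sqrt{2}}{2}\right)^{2} = \frac{1}{2}$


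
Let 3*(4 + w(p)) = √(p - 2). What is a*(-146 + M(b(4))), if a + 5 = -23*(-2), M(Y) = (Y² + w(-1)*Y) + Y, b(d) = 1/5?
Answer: -150224/25 + 41*I*√3/15 ≈ -6009.0 + 4.7343*I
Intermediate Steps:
w(p) = -4 + √(-2 + p)/3 (w(p) = -4 + √(p - 2)/3 = -4 + √(-2 + p)/3)
b(d) = ⅕
M(Y) = Y + Y² + Y*(-4 + I*√3/3) (M(Y) = (Y² + (-4 + √(-2 - 1)/3)*Y) + Y = (Y² + (-4 + √(-3)/3)*Y) + Y = (Y² + (-4 + (I*√3)/3)*Y) + Y = (Y² + (-4 + I*√3/3)*Y) + Y = (Y² + Y*(-4 + I*√3/3)) + Y = Y + Y² + Y*(-4 + I*√3/3))
a = 41 (a = -5 - 23*(-2) = -5 + 46 = 41)
a*(-146 + M(b(4))) = 41*(-146 + (⅓)*(⅕)*(-9 + 3*(⅕) + I*√3)) = 41*(-146 + (⅓)*(⅕)*(-9 + ⅗ + I*√3)) = 41*(-146 + (⅓)*(⅕)*(-42/5 + I*√3)) = 41*(-146 + (-14/25 + I*√3/15)) = 41*(-3664/25 + I*√3/15) = -150224/25 + 41*I*√3/15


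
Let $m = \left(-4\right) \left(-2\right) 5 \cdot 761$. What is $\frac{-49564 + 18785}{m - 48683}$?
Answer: $\frac{30779}{18243} \approx 1.6872$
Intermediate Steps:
$m = 30440$ ($m = 8 \cdot 5 \cdot 761 = 40 \cdot 761 = 30440$)
$\frac{-49564 + 18785}{m - 48683} = \frac{-49564 + 18785}{30440 - 48683} = - \frac{30779}{-18243} = \left(-30779\right) \left(- \frac{1}{18243}\right) = \frac{30779}{18243}$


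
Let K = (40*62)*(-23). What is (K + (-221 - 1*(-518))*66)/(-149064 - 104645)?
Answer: 37438/253709 ≈ 0.14756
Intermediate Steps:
K = -57040 (K = 2480*(-23) = -57040)
(K + (-221 - 1*(-518))*66)/(-149064 - 104645) = (-57040 + (-221 - 1*(-518))*66)/(-149064 - 104645) = (-57040 + (-221 + 518)*66)/(-253709) = (-57040 + 297*66)*(-1/253709) = (-57040 + 19602)*(-1/253709) = -37438*(-1/253709) = 37438/253709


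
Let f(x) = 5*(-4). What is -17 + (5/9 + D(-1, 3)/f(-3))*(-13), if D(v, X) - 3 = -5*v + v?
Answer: -3541/180 ≈ -19.672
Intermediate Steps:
f(x) = -20
D(v, X) = 3 - 4*v (D(v, X) = 3 + (-5*v + v) = 3 - 4*v)
-17 + (5/9 + D(-1, 3)/f(-3))*(-13) = -17 + (5/9 + (3 - 4*(-1))/(-20))*(-13) = -17 + (5*(⅑) + (3 + 4)*(-1/20))*(-13) = -17 + (5/9 + 7*(-1/20))*(-13) = -17 + (5/9 - 7/20)*(-13) = -17 + (37/180)*(-13) = -17 - 481/180 = -3541/180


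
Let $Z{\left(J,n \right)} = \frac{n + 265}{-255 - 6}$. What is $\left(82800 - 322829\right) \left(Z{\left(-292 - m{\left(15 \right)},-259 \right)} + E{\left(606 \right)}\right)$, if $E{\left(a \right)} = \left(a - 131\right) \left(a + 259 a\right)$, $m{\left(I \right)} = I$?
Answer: $- \frac{1562868903362942}{87} \approx -1.7964 \cdot 10^{13}$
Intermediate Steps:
$Z{\left(J,n \right)} = - \frac{265}{261} - \frac{n}{261}$ ($Z{\left(J,n \right)} = \frac{265 + n}{-261} = \left(265 + n\right) \left(- \frac{1}{261}\right) = - \frac{265}{261} - \frac{n}{261}$)
$E{\left(a \right)} = 260 a \left(-131 + a\right)$ ($E{\left(a \right)} = \left(-131 + a\right) 260 a = 260 a \left(-131 + a\right)$)
$\left(82800 - 322829\right) \left(Z{\left(-292 - m{\left(15 \right)},-259 \right)} + E{\left(606 \right)}\right) = \left(82800 - 322829\right) \left(\left(- \frac{265}{261} - - \frac{259}{261}\right) + 260 \cdot 606 \left(-131 + 606\right)\right) = - 240029 \left(\left(- \frac{265}{261} + \frac{259}{261}\right) + 260 \cdot 606 \cdot 475\right) = - 240029 \left(- \frac{2}{87} + 74841000\right) = \left(-240029\right) \frac{6511166998}{87} = - \frac{1562868903362942}{87}$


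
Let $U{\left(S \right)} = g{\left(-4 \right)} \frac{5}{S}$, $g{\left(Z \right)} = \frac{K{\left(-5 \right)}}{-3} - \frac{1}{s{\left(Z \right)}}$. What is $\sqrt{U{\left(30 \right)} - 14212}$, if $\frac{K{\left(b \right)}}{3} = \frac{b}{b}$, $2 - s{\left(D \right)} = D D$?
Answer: $\frac{i \sqrt{25070241}}{42} \approx 119.21 i$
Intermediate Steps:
$s{\left(D \right)} = 2 - D^{2}$ ($s{\left(D \right)} = 2 - D D = 2 - D^{2}$)
$K{\left(b \right)} = 3$ ($K{\left(b \right)} = 3 \frac{b}{b} = 3 \cdot 1 = 3$)
$g{\left(Z \right)} = -1 - \frac{1}{2 - Z^{2}}$ ($g{\left(Z \right)} = \frac{3}{-3} - \frac{1}{2 - Z^{2}} = 3 \left(- \frac{1}{3}\right) - \frac{1}{2 - Z^{2}} = -1 - \frac{1}{2 - Z^{2}}$)
$U{\left(S \right)} = - \frac{65}{14 S}$ ($U{\left(S \right)} = \frac{3 - \left(-4\right)^{2}}{-2 + \left(-4\right)^{2}} \frac{5}{S} = \frac{3 - 16}{-2 + 16} \frac{5}{S} = \frac{3 - 16}{14} \frac{5}{S} = \frac{1}{14} \left(-13\right) \frac{5}{S} = - \frac{13 \frac{5}{S}}{14} = - \frac{65}{14 S}$)
$\sqrt{U{\left(30 \right)} - 14212} = \sqrt{- \frac{65}{14 \cdot 30} - 14212} = \sqrt{\left(- \frac{65}{14}\right) \frac{1}{30} - 14212} = \sqrt{- \frac{13}{84} - 14212} = \sqrt{- \frac{1193821}{84}} = \frac{i \sqrt{25070241}}{42}$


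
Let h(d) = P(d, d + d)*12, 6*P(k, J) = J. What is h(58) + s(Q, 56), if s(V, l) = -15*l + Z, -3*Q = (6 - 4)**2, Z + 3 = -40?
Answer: -651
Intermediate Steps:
P(k, J) = J/6
Z = -43 (Z = -3 - 40 = -43)
Q = -4/3 (Q = -(6 - 4)**2/3 = -1/3*2**2 = -1/3*4 = -4/3 ≈ -1.3333)
s(V, l) = -43 - 15*l (s(V, l) = -15*l - 43 = -43 - 15*l)
h(d) = 4*d (h(d) = ((d + d)/6)*12 = ((2*d)/6)*12 = (d/3)*12 = 4*d)
h(58) + s(Q, 56) = 4*58 + (-43 - 15*56) = 232 + (-43 - 840) = 232 - 883 = -651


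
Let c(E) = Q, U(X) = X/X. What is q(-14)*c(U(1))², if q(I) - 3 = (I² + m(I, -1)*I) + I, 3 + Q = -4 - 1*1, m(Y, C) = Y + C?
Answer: 25280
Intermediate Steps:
m(Y, C) = C + Y
U(X) = 1
Q = -8 (Q = -3 + (-4 - 1*1) = -3 + (-4 - 1) = -3 - 5 = -8)
c(E) = -8
q(I) = 3 + I + I² + I*(-1 + I) (q(I) = 3 + ((I² + (-1 + I)*I) + I) = 3 + ((I² + I*(-1 + I)) + I) = 3 + (I + I² + I*(-1 + I)) = 3 + I + I² + I*(-1 + I))
q(-14)*c(U(1))² = (3 + 2*(-14)²)*(-8)² = (3 + 2*196)*64 = (3 + 392)*64 = 395*64 = 25280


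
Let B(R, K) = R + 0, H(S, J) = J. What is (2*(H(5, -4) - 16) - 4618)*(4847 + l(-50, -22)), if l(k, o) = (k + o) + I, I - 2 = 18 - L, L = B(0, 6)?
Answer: -22335110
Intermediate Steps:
B(R, K) = R
L = 0
I = 20 (I = 2 + (18 - 1*0) = 2 + (18 + 0) = 2 + 18 = 20)
l(k, o) = 20 + k + o (l(k, o) = (k + o) + 20 = 20 + k + o)
(2*(H(5, -4) - 16) - 4618)*(4847 + l(-50, -22)) = (2*(-4 - 16) - 4618)*(4847 + (20 - 50 - 22)) = (2*(-20) - 4618)*(4847 - 52) = (-40 - 4618)*4795 = -4658*4795 = -22335110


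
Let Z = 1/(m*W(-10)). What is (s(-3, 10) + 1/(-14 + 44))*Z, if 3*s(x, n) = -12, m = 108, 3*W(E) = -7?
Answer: 17/1080 ≈ 0.015741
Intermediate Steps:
W(E) = -7/3 (W(E) = (⅓)*(-7) = -7/3)
s(x, n) = -4 (s(x, n) = (⅓)*(-12) = -4)
Z = -1/252 (Z = 1/(108*(-7/3)) = (1/108)*(-3/7) = -1/252 ≈ -0.0039683)
(s(-3, 10) + 1/(-14 + 44))*Z = (-4 + 1/(-14 + 44))*(-1/252) = (-4 + 1/30)*(-1/252) = -119/30*(-1/252) = 17/1080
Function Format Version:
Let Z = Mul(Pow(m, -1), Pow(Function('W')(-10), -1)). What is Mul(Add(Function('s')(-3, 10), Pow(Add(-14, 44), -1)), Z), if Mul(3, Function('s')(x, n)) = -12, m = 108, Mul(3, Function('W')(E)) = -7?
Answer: Rational(17, 1080) ≈ 0.015741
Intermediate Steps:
Function('W')(E) = Rational(-7, 3) (Function('W')(E) = Mul(Rational(1, 3), -7) = Rational(-7, 3))
Function('s')(x, n) = -4 (Function('s')(x, n) = Mul(Rational(1, 3), -12) = -4)
Z = Rational(-1, 252) (Z = Mul(Pow(108, -1), Pow(Rational(-7, 3), -1)) = Mul(Rational(1, 108), Rational(-3, 7)) = Rational(-1, 252) ≈ -0.0039683)
Mul(Add(Function('s')(-3, 10), Pow(Add(-14, 44), -1)), Z) = Mul(Add(-4, Pow(Add(-14, 44), -1)), Rational(-1, 252)) = Mul(Add(-4, Pow(30, -1)), Rational(-1, 252)) = Mul(Add(-4, Rational(1, 30)), Rational(-1, 252)) = Mul(Rational(-119, 30), Rational(-1, 252)) = Rational(17, 1080)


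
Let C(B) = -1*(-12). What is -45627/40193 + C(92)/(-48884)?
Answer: -557728146/491198653 ≈ -1.1354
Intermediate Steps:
C(B) = 12
-45627/40193 + C(92)/(-48884) = -45627/40193 + 12/(-48884) = -45627*1/40193 + 12*(-1/48884) = -45627/40193 - 3/12221 = -557728146/491198653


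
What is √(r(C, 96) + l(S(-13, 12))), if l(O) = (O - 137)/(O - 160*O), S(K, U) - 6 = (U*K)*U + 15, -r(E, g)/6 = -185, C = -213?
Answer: √10682795446402/98103 ≈ 33.317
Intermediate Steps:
r(E, g) = 1110 (r(E, g) = -6*(-185) = 1110)
S(K, U) = 21 + K*U² (S(K, U) = 6 + ((U*K)*U + 15) = 6 + ((K*U)*U + 15) = 6 + (K*U² + 15) = 6 + (15 + K*U²) = 21 + K*U²)
l(O) = -(-137 + O)/(159*O) (l(O) = (-137 + O)/((-159*O)) = (-137 + O)*(-1/(159*O)) = -(-137 + O)/(159*O))
√(r(C, 96) + l(S(-13, 12))) = √(1110 + (137 - (21 - 13*12²))/(159*(21 - 13*12²))) = √(1110 + (137 - (21 - 13*144))/(159*(21 - 13*144))) = √(1110 + (137 - (21 - 1872))/(159*(21 - 1872))) = √(1110 + (1/159)*(137 - 1*(-1851))/(-1851)) = √(1110 + (1/159)*(-1/1851)*(137 + 1851)) = √(1110 + (1/159)*(-1/1851)*1988) = √(1110 - 1988/294309) = √(326681002/294309) = √10682795446402/98103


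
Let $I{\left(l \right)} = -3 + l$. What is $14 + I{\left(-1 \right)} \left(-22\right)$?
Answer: $102$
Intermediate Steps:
$14 + I{\left(-1 \right)} \left(-22\right) = 14 + \left(-3 - 1\right) \left(-22\right) = 14 - -88 = 14 + 88 = 102$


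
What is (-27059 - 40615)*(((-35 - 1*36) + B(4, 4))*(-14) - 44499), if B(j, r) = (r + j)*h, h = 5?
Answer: 2982054810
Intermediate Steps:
B(j, r) = 5*j + 5*r (B(j, r) = (r + j)*5 = (j + r)*5 = 5*j + 5*r)
(-27059 - 40615)*(((-35 - 1*36) + B(4, 4))*(-14) - 44499) = (-27059 - 40615)*(((-35 - 1*36) + (5*4 + 5*4))*(-14) - 44499) = -67674*(((-35 - 36) + (20 + 20))*(-14) - 44499) = -67674*((-71 + 40)*(-14) - 44499) = -67674*(-31*(-14) - 44499) = -67674*(434 - 44499) = -67674*(-44065) = 2982054810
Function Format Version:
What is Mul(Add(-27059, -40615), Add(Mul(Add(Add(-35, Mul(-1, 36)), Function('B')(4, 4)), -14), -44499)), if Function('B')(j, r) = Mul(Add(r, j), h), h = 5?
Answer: 2982054810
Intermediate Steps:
Function('B')(j, r) = Add(Mul(5, j), Mul(5, r)) (Function('B')(j, r) = Mul(Add(r, j), 5) = Mul(Add(j, r), 5) = Add(Mul(5, j), Mul(5, r)))
Mul(Add(-27059, -40615), Add(Mul(Add(Add(-35, Mul(-1, 36)), Function('B')(4, 4)), -14), -44499)) = Mul(Add(-27059, -40615), Add(Mul(Add(Add(-35, Mul(-1, 36)), Add(Mul(5, 4), Mul(5, 4))), -14), -44499)) = Mul(-67674, Add(Mul(Add(Add(-35, -36), Add(20, 20)), -14), -44499)) = Mul(-67674, Add(Mul(Add(-71, 40), -14), -44499)) = Mul(-67674, Add(Mul(-31, -14), -44499)) = Mul(-67674, Add(434, -44499)) = Mul(-67674, -44065) = 2982054810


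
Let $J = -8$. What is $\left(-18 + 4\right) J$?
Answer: $112$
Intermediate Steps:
$\left(-18 + 4\right) J = \left(-18 + 4\right) \left(-8\right) = \left(-14\right) \left(-8\right) = 112$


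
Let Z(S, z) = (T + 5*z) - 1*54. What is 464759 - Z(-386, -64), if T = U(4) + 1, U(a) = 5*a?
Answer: 465112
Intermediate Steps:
T = 21 (T = 5*4 + 1 = 20 + 1 = 21)
Z(S, z) = -33 + 5*z (Z(S, z) = (21 + 5*z) - 1*54 = (21 + 5*z) - 54 = -33 + 5*z)
464759 - Z(-386, -64) = 464759 - (-33 + 5*(-64)) = 464759 - (-33 - 320) = 464759 - 1*(-353) = 464759 + 353 = 465112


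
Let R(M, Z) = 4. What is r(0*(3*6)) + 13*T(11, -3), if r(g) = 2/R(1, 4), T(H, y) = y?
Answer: -77/2 ≈ -38.500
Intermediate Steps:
r(g) = 1/2 (r(g) = 2/4 = 2*(1/4) = 1/2)
r(0*(3*6)) + 13*T(11, -3) = 1/2 + 13*(-3) = 1/2 - 39 = -77/2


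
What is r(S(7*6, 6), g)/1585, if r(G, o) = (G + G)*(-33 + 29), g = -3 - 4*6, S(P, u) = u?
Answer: -48/1585 ≈ -0.030284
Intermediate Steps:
g = -27 (g = -3 - 24 = -27)
r(G, o) = -8*G (r(G, o) = (2*G)*(-4) = -8*G)
r(S(7*6, 6), g)/1585 = -8*6/1585 = -48*1/1585 = -48/1585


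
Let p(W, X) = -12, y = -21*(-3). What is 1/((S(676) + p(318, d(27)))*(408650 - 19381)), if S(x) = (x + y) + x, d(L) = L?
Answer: 1/546144407 ≈ 1.8310e-9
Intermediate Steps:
y = 63
S(x) = 63 + 2*x (S(x) = (x + 63) + x = (63 + x) + x = 63 + 2*x)
1/((S(676) + p(318, d(27)))*(408650 - 19381)) = 1/(((63 + 2*676) - 12)*(408650 - 19381)) = 1/(((63 + 1352) - 12)*389269) = 1/((1415 - 12)*389269) = 1/(1403*389269) = 1/546144407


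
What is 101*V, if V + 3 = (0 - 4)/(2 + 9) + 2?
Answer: -1515/11 ≈ -137.73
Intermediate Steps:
V = -15/11 (V = -3 + ((0 - 4)/(2 + 9) + 2) = -3 + (-4/11 + 2) = -3 + 18/11 = -15/11 ≈ -1.3636)
101*V = 101*(-15/11) = -1515/11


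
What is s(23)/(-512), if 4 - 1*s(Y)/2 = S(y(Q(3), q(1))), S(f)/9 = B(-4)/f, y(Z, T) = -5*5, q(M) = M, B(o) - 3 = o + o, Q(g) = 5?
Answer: -11/1280 ≈ -0.0085938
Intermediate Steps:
B(o) = 3 + 2*o (B(o) = 3 + (o + o) = 3 + 2*o)
y(Z, T) = -25
S(f) = -45/f (S(f) = 9*((3 + 2*(-4))/f) = 9*((3 - 8)/f) = 9*(-5/f) = -45/f)
s(Y) = 22/5 (s(Y) = 8 - (-90)/(-25) = 8 - (-90)*(-1)/25 = 8 - 2*9/5 = 8 - 18/5 = 22/5)
s(23)/(-512) = (22/5)/(-512) = (22/5)*(-1/512) = -11/1280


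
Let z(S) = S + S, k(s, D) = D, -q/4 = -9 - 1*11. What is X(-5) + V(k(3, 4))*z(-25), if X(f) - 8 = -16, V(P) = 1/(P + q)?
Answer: -361/42 ≈ -8.5952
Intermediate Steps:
q = 80 (q = -4*(-9 - 1*11) = -4*(-9 - 11) = -4*(-20) = 80)
z(S) = 2*S
V(P) = 1/(80 + P) (V(P) = 1/(P + 80) = 1/(80 + P))
X(f) = -8 (X(f) = 8 - 16 = -8)
X(-5) + V(k(3, 4))*z(-25) = -8 + (2*(-25))/(80 + 4) = -8 - 50/84 = -8 + (1/84)*(-50) = -8 - 25/42 = -361/42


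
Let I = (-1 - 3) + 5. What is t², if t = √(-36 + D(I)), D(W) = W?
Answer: -35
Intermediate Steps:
I = 1 (I = -4 + 5 = 1)
t = I*√35 (t = √(-36 + 1) = √(-35) = I*√35 ≈ 5.9161*I)
t² = (I*√35)² = -35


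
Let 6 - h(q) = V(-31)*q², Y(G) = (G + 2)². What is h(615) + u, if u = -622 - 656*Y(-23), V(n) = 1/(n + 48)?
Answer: -5306729/17 ≈ -3.1216e+5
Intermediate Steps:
V(n) = 1/(48 + n)
Y(G) = (2 + G)²
u = -289918 (u = -622 - 656*(2 - 23)² = -622 - 656*(-21)² = -622 - 656*441 = -622 - 289296 = -289918)
h(q) = 6 - q²/17 (h(q) = 6 - q²/(48 - 31) = 6 - q²/17)
h(615) + u = (6 - 1/17*615²) - 289918 = (6 - 1/17*378225) - 289918 = (6 - 378225/17) - 289918 = -378123/17 - 289918 = -5306729/17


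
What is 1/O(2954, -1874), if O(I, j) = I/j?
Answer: -937/1477 ≈ -0.63439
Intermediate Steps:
1/O(2954, -1874) = 1/(2954/(-1874)) = 1/(2954*(-1/1874)) = 1/(-1477/937) = -937/1477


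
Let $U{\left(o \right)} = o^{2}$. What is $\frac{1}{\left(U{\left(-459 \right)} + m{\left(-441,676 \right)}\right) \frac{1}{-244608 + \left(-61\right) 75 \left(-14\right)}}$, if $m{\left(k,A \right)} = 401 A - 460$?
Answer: $- \frac{180558}{481297} \approx -0.37515$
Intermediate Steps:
$m{\left(k,A \right)} = -460 + 401 A$
$\frac{1}{\left(U{\left(-459 \right)} + m{\left(-441,676 \right)}\right) \frac{1}{-244608 + \left(-61\right) 75 \left(-14\right)}} = \frac{1}{\left(\left(-459\right)^{2} + \left(-460 + 401 \cdot 676\right)\right) \frac{1}{-244608 + \left(-61\right) 75 \left(-14\right)}} = \frac{1}{\left(210681 + \left(-460 + 271076\right)\right) \frac{1}{-244608 - -64050}} = \frac{1}{\left(210681 + 270616\right) \frac{1}{-244608 + 64050}} = \frac{1}{481297 \frac{1}{-180558}} = \frac{1}{481297 \left(- \frac{1}{180558}\right)} = \frac{1}{- \frac{481297}{180558}} = - \frac{180558}{481297}$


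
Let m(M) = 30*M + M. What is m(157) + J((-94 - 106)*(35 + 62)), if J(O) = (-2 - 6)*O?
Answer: 160067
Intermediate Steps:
J(O) = -8*O
m(M) = 31*M
m(157) + J((-94 - 106)*(35 + 62)) = 31*157 - 8*(-94 - 106)*(35 + 62) = 4867 - (-1600)*97 = 4867 - 8*(-19400) = 4867 + 155200 = 160067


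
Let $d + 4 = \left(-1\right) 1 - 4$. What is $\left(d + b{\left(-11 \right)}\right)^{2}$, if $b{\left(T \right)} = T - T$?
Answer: $81$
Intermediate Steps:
$b{\left(T \right)} = 0$
$d = -9$ ($d = -4 - 5 = -9$)
$\left(d + b{\left(-11 \right)}\right)^{2} = \left(-9 + 0\right)^{2} = \left(-9\right)^{2} = 81$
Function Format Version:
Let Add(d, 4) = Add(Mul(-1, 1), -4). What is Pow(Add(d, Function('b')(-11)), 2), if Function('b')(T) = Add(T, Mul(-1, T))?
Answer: 81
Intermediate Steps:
Function('b')(T) = 0
d = -9 (d = Add(-4, Add(Mul(-1, 1), -4)) = Add(-4, Add(-1, -4)) = Add(-4, -5) = -9)
Pow(Add(d, Function('b')(-11)), 2) = Pow(Add(-9, 0), 2) = Pow(-9, 2) = 81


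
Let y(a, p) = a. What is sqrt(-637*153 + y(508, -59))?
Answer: I*sqrt(96953) ≈ 311.37*I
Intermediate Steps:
sqrt(-637*153 + y(508, -59)) = sqrt(-637*153 + 508) = sqrt(-97461 + 508) = sqrt(-96953) = I*sqrt(96953)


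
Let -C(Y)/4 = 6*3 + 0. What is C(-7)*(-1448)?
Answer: 104256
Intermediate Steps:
C(Y) = -72 (C(Y) = -4*(6*3 + 0) = -4*(18 + 0) = -4*18 = -72)
C(-7)*(-1448) = -72*(-1448) = 104256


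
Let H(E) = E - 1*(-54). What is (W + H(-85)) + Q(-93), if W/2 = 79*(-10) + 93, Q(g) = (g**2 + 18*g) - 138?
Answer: 5412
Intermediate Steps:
Q(g) = -138 + g**2 + 18*g
H(E) = 54 + E (H(E) = E + 54 = 54 + E)
W = -1394 (W = 2*(79*(-10) + 93) = 2*(-790 + 93) = 2*(-697) = -1394)
(W + H(-85)) + Q(-93) = (-1394 + (54 - 85)) + (-138 + (-93)**2 + 18*(-93)) = (-1394 - 31) + (-138 + 8649 - 1674) = -1425 + 6837 = 5412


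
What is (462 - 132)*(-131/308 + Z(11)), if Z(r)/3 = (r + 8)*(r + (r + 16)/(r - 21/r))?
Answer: 9192237/35 ≈ 2.6264e+5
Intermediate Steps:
Z(r) = 3*(8 + r)*(r + (16 + r)/(r - 21/r)) (Z(r) = 3*((r + 8)*(r + (r + 16)/(r - 21/r))) = 3*((8 + r)*(r + (16 + r)/(r - 21/r))) = 3*(8 + r)*(r + (16 + r)/(r - 21/r)))
(462 - 132)*(-131/308 + Z(11)) = (462 - 132)*(-131/308 + 3*11*(-40 + 11³ + 3*11 + 9*11²)/(-21 + 11²)) = 330*(-131*1/308 + 3*11*(-40 + 1331 + 33 + 9*121)/(-21 + 121)) = 330*(-131/308 + 3*11*(-40 + 1331 + 33 + 1089)/100) = 330*(-131/308 + 3*11*(1/100)*2413) = 330*(-131/308 + 79629/100) = 330*(3064079/3850) = 9192237/35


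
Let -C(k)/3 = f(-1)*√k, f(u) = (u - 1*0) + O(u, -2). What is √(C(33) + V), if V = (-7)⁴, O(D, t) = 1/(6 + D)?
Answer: √(60025 + 60*√33)/5 ≈ 49.141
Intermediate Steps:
V = 2401
f(u) = u + 1/(6 + u) (f(u) = (u - 1*0) + 1/(6 + u) = (u + 0) + 1/(6 + u) = u + 1/(6 + u))
C(k) = 12*√k/5 (C(k) = -3*(1 - (6 - 1))/(6 - 1)*√k = -3*(1 - 1*5)/5*√k = -3*(1 - 5)/5*√k = -3*(⅕)*(-4)*√k = -(-12)*√k/5 = 12*√k/5)
√(C(33) + V) = √(12*√33/5 + 2401) = √(2401 + 12*√33/5)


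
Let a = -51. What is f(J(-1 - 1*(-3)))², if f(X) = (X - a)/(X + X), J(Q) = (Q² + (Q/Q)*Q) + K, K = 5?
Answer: 961/121 ≈ 7.9421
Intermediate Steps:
J(Q) = 5 + Q + Q² (J(Q) = (Q² + (Q/Q)*Q) + 5 = (Q² + 1*Q) + 5 = (Q² + Q) + 5 = (Q + Q²) + 5 = 5 + Q + Q²)
f(X) = (51 + X)/(2*X) (f(X) = (X - 1*(-51))/(X + X) = (X + 51)/((2*X)) = (51 + X)*(1/(2*X)) = (51 + X)/(2*X))
f(J(-1 - 1*(-3)))² = ((51 + (5 + (-1 - 1*(-3)) + (-1 - 1*(-3))²))/(2*(5 + (-1 - 1*(-3)) + (-1 - 1*(-3))²)))² = ((51 + (5 + (-1 + 3) + (-1 + 3)²))/(2*(5 + (-1 + 3) + (-1 + 3)²)))² = ((51 + (5 + 2 + 2²))/(2*(5 + 2 + 2²)))² = ((51 + (5 + 2 + 4))/(2*(5 + 2 + 4)))² = ((½)*(51 + 11)/11)² = ((½)*(1/11)*62)² = (31/11)² = 961/121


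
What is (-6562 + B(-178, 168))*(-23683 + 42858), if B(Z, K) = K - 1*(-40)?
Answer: -121837950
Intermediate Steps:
B(Z, K) = 40 + K (B(Z, K) = K + 40 = 40 + K)
(-6562 + B(-178, 168))*(-23683 + 42858) = (-6562 + (40 + 168))*(-23683 + 42858) = (-6562 + 208)*19175 = -6354*19175 = -121837950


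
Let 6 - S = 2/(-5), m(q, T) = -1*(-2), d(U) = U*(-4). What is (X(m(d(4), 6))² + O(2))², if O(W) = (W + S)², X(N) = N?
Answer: 3474496/625 ≈ 5559.2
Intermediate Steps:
d(U) = -4*U
m(q, T) = 2
S = 32/5 (S = 6 - 2/(-5) = 6 - 2*(-1)/5 = 6 - 1*(-⅖) = 6 + ⅖ = 32/5 ≈ 6.4000)
O(W) = (32/5 + W)² (O(W) = (W + 32/5)² = (32/5 + W)²)
(X(m(d(4), 6))² + O(2))² = (2² + (32 + 5*2)²/25)² = (4 + (32 + 10)²/25)² = (4 + (1/25)*42²)² = (4 + (1/25)*1764)² = (4 + 1764/25)² = (1864/25)² = 3474496/625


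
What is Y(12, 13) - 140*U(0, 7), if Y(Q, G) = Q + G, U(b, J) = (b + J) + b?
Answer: -955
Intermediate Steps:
U(b, J) = J + 2*b (U(b, J) = (J + b) + b = J + 2*b)
Y(Q, G) = G + Q
Y(12, 13) - 140*U(0, 7) = (13 + 12) - 140*(7 + 2*0) = 25 - 140*(7 + 0) = 25 - 140*7 = 25 - 980 = -955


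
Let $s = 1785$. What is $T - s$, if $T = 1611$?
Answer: $-174$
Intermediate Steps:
$T - s = 1611 - 1785 = -174$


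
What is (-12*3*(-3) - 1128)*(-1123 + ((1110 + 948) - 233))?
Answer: -716040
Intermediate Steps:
(-12*3*(-3) - 1128)*(-1123 + ((1110 + 948) - 233)) = (-36*(-3) - 1128)*(-1123 + (2058 - 233)) = (108 - 1128)*(-1123 + 1825) = -1020*702 = -716040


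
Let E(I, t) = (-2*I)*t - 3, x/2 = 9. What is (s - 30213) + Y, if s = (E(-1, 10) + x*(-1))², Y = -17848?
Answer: -48060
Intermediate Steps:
x = 18 (x = 2*9 = 18)
E(I, t) = -3 - 2*I*t (E(I, t) = -2*I*t - 3 = -3 - 2*I*t)
s = 1 (s = ((-3 - 2*(-1)*10) + 18*(-1))² = ((-3 + 20) - 18)² = (17 - 18)² = (-1)² = 1)
(s - 30213) + Y = (1 - 30213) - 17848 = -30212 - 17848 = -48060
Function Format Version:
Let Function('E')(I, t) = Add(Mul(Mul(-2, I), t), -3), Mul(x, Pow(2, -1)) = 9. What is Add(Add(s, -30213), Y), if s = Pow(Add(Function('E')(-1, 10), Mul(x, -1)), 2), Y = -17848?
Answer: -48060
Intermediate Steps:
x = 18 (x = Mul(2, 9) = 18)
Function('E')(I, t) = Add(-3, Mul(-2, I, t)) (Function('E')(I, t) = Add(Mul(-2, I, t), -3) = Add(-3, Mul(-2, I, t)))
s = 1 (s = Pow(Add(Add(-3, Mul(-2, -1, 10)), Mul(18, -1)), 2) = Pow(Add(Add(-3, 20), -18), 2) = Pow(Add(17, -18), 2) = Pow(-1, 2) = 1)
Add(Add(s, -30213), Y) = Add(Add(1, -30213), -17848) = Add(-30212, -17848) = -48060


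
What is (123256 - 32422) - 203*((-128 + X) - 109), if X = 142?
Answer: 110119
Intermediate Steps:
(123256 - 32422) - 203*((-128 + X) - 109) = (123256 - 32422) - 203*((-128 + 142) - 109) = 90834 - 203*(14 - 109) = 90834 - 203*(-95) = 90834 + 19285 = 110119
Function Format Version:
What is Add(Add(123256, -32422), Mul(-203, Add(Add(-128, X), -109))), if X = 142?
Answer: 110119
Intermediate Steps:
Add(Add(123256, -32422), Mul(-203, Add(Add(-128, X), -109))) = Add(Add(123256, -32422), Mul(-203, Add(Add(-128, 142), -109))) = Add(90834, Mul(-203, Add(14, -109))) = Add(90834, Mul(-203, -95)) = Add(90834, 19285) = 110119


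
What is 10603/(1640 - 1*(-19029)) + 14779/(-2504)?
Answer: -278917239/51755176 ≈ -5.3892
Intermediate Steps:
10603/(1640 - 1*(-19029)) + 14779/(-2504) = 10603/(1640 + 19029) + 14779*(-1/2504) = 10603/20669 - 14779/2504 = -278917239/51755176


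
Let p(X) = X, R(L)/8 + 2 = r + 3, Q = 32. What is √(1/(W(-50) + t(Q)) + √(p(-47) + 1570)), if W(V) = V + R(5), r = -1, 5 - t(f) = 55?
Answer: √(-1 + 100*√1523)/10 ≈ 6.2462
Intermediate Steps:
t(f) = -50 (t(f) = 5 - 1*55 = 5 - 55 = -50)
R(L) = 0 (R(L) = -16 + 8*(-1 + 3) = -16 + 8*2 = -16 + 16 = 0)
W(V) = V (W(V) = V + 0 = V)
√(1/(W(-50) + t(Q)) + √(p(-47) + 1570)) = √(1/(-50 - 50) + √(-47 + 1570)) = √(1/(-100) + √1523) = √(-1/100 + √1523)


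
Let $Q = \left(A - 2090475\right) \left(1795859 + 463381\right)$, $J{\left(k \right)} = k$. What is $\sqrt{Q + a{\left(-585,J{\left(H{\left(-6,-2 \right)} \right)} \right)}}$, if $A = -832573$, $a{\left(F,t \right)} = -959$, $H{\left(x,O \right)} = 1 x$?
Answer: $i \sqrt{6603866964479} \approx 2.5698 \cdot 10^{6} i$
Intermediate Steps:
$H{\left(x,O \right)} = x$
$Q = -6603866963520$ ($Q = \left(-832573 - 2090475\right) \left(1795859 + 463381\right) = \left(-2923048\right) 2259240 = -6603866963520$)
$\sqrt{Q + a{\left(-585,J{\left(H{\left(-6,-2 \right)} \right)} \right)}} = \sqrt{-6603866963520 - 959} = \sqrt{-6603866964479} = i \sqrt{6603866964479}$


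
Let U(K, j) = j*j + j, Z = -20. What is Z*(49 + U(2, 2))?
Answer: -1100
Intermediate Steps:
U(K, j) = j + j² (U(K, j) = j² + j = j + j²)
Z*(49 + U(2, 2)) = -20*(49 + 2*(1 + 2)) = -20*(49 + 2*3) = -20*(49 + 6) = -20*55 = -1100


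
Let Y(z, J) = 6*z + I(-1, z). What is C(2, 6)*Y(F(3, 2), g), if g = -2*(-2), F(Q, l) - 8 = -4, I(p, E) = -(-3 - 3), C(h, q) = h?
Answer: 60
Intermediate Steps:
I(p, E) = 6 (I(p, E) = -1*(-6) = 6)
F(Q, l) = 4 (F(Q, l) = 8 - 4 = 4)
g = 4
Y(z, J) = 6 + 6*z (Y(z, J) = 6*z + 6 = 6 + 6*z)
C(2, 6)*Y(F(3, 2), g) = 2*(6 + 6*4) = 2*(6 + 24) = 2*30 = 60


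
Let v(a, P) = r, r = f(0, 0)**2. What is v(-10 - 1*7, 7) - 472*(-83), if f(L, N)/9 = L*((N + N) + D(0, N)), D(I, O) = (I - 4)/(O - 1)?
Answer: 39176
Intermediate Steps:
D(I, O) = (-4 + I)/(-1 + O)
f(L, N) = 9*L*(-4/(-1 + N) + 2*N) (f(L, N) = 9*(L*((N + N) + (-4 + 0)/(-1 + N))) = 9*(L*(2*N - 4/(-1 + N))) = 9*(L*(-4/(-1 + N) + 2*N)) = 9*L*(-4/(-1 + N) + 2*N))
r = 0 (r = (18*0*(-2 + 0*(-1 + 0))/(-1 + 0))**2 = (18*0*(-2 + 0*(-1))/(-1))**2 = (18*0*(-1)*(-2 + 0))**2 = (18*0*(-1)*(-2))**2 = 0**2 = 0)
v(a, P) = 0
v(-10 - 1*7, 7) - 472*(-83) = 0 - 472*(-83) = 0 + 39176 = 39176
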